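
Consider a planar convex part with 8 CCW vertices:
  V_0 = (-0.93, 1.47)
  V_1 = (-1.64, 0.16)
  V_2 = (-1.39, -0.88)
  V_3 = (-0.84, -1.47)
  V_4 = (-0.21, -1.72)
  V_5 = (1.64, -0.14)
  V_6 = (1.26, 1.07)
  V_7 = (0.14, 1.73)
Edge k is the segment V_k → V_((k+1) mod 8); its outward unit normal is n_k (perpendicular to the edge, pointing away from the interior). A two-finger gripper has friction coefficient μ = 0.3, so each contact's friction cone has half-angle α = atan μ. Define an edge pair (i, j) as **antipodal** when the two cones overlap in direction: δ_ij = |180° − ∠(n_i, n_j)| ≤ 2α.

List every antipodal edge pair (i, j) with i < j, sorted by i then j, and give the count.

α = atan 0.3 = 16.70°;  2α = 33.40°
n_0 = (-0.8792, +0.4765)
n_1 = (-0.9723, -0.2337)
n_2 = (-0.7315, -0.6819)
n_3 = (-0.3688, -0.9295)
n_4 = (+0.6494, -0.7604)
n_5 = (+0.9541, +0.2996)
n_6 = (+0.5077, +0.8615)
n_7 = (-0.2361, +0.9717)
  (0,1): δ = 138.03°  ·
  (0,2): δ = 108.55°  ·
  (0,3): δ = 83.19°  ·
  (0,4): δ = 21.04°  ✓
  (0,5): δ = 45.89°  ·
  (0,6): δ = 87.95°  ·
  (0,7): δ = 132.11°  ·
  (1,2): δ = 150.53°  ·
  (1,3): δ = 125.16°  ·
  (1,4): δ = 63.02°  ·
  (1,5): δ = 3.92°  ✓
  (1,6): δ = 45.97°  ·
  (1,7): δ = 90.14°  ·
  (2,3): δ = 154.63°  ·
  (2,4): δ = 92.49°  ·
  (2,5): δ = 25.56°  ✓
  (2,6): δ = 16.50°  ✓
  (2,7): δ = 60.67°  ·
  (3,4): δ = 117.86°  ·
  (3,5): δ = 50.92°  ·
  (3,6): δ = 8.87°  ✓
  (3,7): δ = 35.30°  ·
  (4,5): δ = 113.06°  ·
  (4,6): δ = 71.01°  ·
  (4,7): δ = 26.84°  ✓
  (5,6): δ = 137.95°  ·
  (5,7): δ = 93.78°  ·
  (6,7): δ = 135.83°  ·
antipodal pairs: 6

count = 6; pairs: (0,4), (1,5), (2,5), (2,6), (3,6), (4,7)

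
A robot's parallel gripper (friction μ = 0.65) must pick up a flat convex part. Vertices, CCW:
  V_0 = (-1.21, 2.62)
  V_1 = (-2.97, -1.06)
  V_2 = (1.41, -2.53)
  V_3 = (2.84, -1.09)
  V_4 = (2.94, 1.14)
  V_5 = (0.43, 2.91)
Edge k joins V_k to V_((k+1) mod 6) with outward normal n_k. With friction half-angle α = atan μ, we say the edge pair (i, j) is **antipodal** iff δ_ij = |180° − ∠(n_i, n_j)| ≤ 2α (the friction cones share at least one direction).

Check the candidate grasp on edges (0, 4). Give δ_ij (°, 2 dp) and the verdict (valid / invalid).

α = atan 0.65 = 33.02°;  2α = 66.05°
edge 0: e_0 = (-1.76, -3.68);  n_0 = (-0.9021, +0.4315)
edge 4: e_4 = (-2.51, +1.77);  n_4 = (+0.5763, +0.8172)
∠(n_0, n_4) = 99.63°
δ = |180° − 99.63°| = 80.37°
80.37° > 2α = 66.05°  →  invalid

δ = 80.37°, invalid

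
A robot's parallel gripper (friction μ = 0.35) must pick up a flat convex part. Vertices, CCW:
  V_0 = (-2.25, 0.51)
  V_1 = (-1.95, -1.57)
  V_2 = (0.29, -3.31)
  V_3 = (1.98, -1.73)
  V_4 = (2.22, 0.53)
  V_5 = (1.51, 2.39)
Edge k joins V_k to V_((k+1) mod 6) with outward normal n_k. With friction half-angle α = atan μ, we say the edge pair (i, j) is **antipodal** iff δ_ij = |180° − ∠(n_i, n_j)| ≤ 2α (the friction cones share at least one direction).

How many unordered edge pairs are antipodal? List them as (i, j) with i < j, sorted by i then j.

α = atan 0.35 = 19.29°;  2α = 38.58°
n_0 = (-0.9898, -0.1428)
n_1 = (-0.6135, -0.7897)
n_2 = (+0.6829, -0.7305)
n_3 = (+0.9944, -0.1056)
n_4 = (+0.9342, +0.3566)
n_5 = (-0.4472, +0.8944)
  (0,1): δ = 136.05°  ·
  (0,2): δ = 55.13°  ·
  (0,3): δ = 14.27°  ✓
  (0,4): δ = 12.69°  ✓
  (0,5): δ = 108.36°  ·
  (1,2): δ = 99.09°  ·
  (1,3): δ = 58.22°  ·
  (1,4): δ = 31.27°  ✓
  (1,5): δ = 64.40°  ·
  (2,3): δ = 139.14°  ·
  (2,4): δ = 112.18°  ·
  (2,5): δ = 16.51°  ✓
  (3,4): δ = 153.05°  ·
  (3,5): δ = 57.37°  ·
  (4,5): δ = 84.33°  ·
antipodal pairs: 4

count = 4; pairs: (0,3), (0,4), (1,4), (2,5)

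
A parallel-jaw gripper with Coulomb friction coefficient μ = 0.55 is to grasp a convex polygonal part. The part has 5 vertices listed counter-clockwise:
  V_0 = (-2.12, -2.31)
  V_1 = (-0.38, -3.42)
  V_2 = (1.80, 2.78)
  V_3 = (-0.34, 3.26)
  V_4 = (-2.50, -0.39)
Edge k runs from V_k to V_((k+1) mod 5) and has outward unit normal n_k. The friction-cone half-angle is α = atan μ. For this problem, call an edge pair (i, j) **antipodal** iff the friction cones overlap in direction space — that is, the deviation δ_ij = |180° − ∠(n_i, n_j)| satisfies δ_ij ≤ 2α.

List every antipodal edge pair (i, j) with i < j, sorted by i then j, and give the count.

count = 3; pairs: (0,2), (1,3), (1,4)

α = atan 0.55 = 28.81°;  2α = 57.62°
n_0 = (-0.5378, -0.8431)
n_1 = (+0.9434, -0.3317)
n_2 = (+0.2189, +0.9758)
n_3 = (-0.8606, +0.5093)
n_4 = (-0.9810, -0.1942)
  (0,1): δ = 76.84°  ·
  (0,2): δ = 19.89°  ✓
  (0,3): δ = 91.92°  ·
  (0,4): δ = 133.73°  ·
  (1,2): δ = 83.27°  ·
  (1,3): δ = 11.24°  ✓
  (1,4): δ = 30.57°  ✓
  (2,3): δ = 107.97°  ·
  (2,4): δ = 66.16°  ·
  (3,4): δ = 138.19°  ·
antipodal pairs: 3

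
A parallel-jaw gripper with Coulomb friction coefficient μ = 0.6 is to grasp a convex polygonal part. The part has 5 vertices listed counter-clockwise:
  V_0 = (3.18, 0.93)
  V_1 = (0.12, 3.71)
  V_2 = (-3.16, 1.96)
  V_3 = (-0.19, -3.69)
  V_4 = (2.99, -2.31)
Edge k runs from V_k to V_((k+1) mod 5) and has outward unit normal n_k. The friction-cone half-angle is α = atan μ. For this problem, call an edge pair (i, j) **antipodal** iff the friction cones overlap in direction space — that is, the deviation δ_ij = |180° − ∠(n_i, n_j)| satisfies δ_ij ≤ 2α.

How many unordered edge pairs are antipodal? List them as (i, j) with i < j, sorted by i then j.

α = atan 0.6 = 30.96°;  2α = 61.93°
n_0 = (+0.6724, +0.7402)
n_1 = (-0.4707, +0.8823)
n_2 = (-0.8852, -0.4653)
n_3 = (+0.3981, -0.9173)
n_4 = (+0.9983, -0.0585)
  (0,1): δ = 109.66°  ·
  (0,2): δ = 20.02°  ✓
  (0,3): δ = 65.71°  ·
  (0,4): δ = 128.90°  ·
  (1,2): δ = 90.35°  ·
  (1,3): δ = 4.62°  ✓
  (1,4): δ = 58.56°  ✓
  (2,3): δ = 94.27°  ·
  (2,4): δ = 31.09°  ✓
  (3,4): δ = 116.82°  ·
antipodal pairs: 4

count = 4; pairs: (0,2), (1,3), (1,4), (2,4)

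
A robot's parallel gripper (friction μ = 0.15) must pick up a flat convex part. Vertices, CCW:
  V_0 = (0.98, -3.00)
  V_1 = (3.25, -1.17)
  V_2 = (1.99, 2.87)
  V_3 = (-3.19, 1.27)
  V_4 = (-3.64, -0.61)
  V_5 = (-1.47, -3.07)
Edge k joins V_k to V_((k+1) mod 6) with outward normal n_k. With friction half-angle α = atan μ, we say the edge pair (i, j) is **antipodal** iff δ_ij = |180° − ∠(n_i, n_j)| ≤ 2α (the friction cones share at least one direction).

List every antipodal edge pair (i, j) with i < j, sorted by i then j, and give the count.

count = 1; pairs: (2,5)

α = atan 0.15 = 8.53°;  2α = 17.06°
n_0 = (+0.6276, -0.7785)
n_1 = (+0.9546, +0.2977)
n_2 = (-0.2951, +0.9555)
n_3 = (-0.9725, +0.2328)
n_4 = (-0.7499, -0.6615)
n_5 = (+0.0286, -0.9996)
  (0,1): δ = 111.55°  ·
  (0,2): δ = 21.71°  ·
  (0,3): δ = 37.66°  ·
  (0,4): δ = 92.54°  ·
  (0,5): δ = 142.76°  ·
  (1,2): δ = 90.16°  ·
  (1,3): δ = 30.78°  ·
  (1,4): δ = 24.09°  ·
  (1,5): δ = 74.31°  ·
  (2,3): δ = 120.63°  ·
  (2,4): δ = 65.75°  ·
  (2,5): δ = 15.53°  ✓
  (3,4): δ = 125.12°  ·
  (3,5): δ = 74.90°  ·
  (4,5): δ = 129.78°  ·
antipodal pairs: 1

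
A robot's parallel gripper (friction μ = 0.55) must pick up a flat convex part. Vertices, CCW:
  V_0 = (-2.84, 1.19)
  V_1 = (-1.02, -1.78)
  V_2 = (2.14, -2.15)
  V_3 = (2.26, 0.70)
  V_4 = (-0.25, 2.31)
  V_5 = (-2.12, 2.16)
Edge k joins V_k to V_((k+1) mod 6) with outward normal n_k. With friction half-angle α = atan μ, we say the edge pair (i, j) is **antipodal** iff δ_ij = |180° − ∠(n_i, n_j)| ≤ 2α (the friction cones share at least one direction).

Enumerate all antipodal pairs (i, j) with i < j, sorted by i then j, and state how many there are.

count = 5; pairs: (0,2), (0,3), (1,3), (1,4), (2,5)

α = atan 0.55 = 28.81°;  2α = 57.62°
n_0 = (-0.8526, -0.5225)
n_1 = (-0.1163, -0.9932)
n_2 = (+0.9991, -0.0421)
n_3 = (+0.5399, +0.8417)
n_4 = (-0.0800, +0.9968)
n_5 = (-0.8030, +0.5960)
  (0,1): δ = 128.18°  ·
  (0,2): δ = 33.91°  ✓
  (0,3): δ = 25.82°  ✓
  (0,4): δ = 63.09°  ·
  (0,5): δ = 111.91°  ·
  (1,2): δ = 85.73°  ·
  (1,3): δ = 26.00°  ✓
  (1,4): δ = 11.26°  ✓
  (1,5): δ = 60.09°  ·
  (2,3): δ = 120.27°  ·
  (2,4): δ = 83.00°  ·
  (2,5): δ = 34.17°  ✓
  (3,4): δ = 142.74°  ·
  (3,5): δ = 93.91°  ·
  (4,5): δ = 131.17°  ·
antipodal pairs: 5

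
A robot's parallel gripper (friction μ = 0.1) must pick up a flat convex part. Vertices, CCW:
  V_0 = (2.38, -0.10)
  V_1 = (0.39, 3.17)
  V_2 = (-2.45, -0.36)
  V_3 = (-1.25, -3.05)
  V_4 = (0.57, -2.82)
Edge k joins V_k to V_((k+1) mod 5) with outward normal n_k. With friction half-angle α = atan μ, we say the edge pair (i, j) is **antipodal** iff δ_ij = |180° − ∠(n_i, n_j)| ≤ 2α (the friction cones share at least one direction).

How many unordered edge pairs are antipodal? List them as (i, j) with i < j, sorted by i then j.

count = 2; pairs: (0,2), (1,4)

α = atan 0.1 = 5.71°;  2α = 11.42°
n_0 = (+0.8542, +0.5199)
n_1 = (-0.7791, +0.6268)
n_2 = (-0.9133, -0.4074)
n_3 = (+0.1254, -0.9921)
n_4 = (+0.8325, -0.5540)
  (0,1): δ = 70.14°  ·
  (0,2): δ = 7.28°  ✓
  (0,3): δ = 65.88°  ·
  (0,4): δ = 115.04°  ·
  (1,2): δ = 117.14°  ·
  (1,3): δ = 43.98°  ·
  (1,4): δ = 5.18°  ✓
  (2,3): δ = 106.84°  ·
  (2,4): δ = 57.68°  ·
  (3,4): δ = 130.84°  ·
antipodal pairs: 2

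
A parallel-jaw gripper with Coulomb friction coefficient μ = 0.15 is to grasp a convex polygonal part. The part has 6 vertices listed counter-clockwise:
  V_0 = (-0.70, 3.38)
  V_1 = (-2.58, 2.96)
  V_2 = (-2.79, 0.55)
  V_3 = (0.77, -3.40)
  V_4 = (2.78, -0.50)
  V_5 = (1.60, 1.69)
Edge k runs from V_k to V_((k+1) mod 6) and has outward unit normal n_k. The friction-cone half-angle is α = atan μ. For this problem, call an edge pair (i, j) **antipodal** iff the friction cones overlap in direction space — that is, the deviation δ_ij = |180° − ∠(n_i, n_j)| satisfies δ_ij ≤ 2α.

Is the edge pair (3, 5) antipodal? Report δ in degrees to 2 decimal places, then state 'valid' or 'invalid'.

α = atan 0.15 = 8.53°;  2α = 17.06°
edge 3: e_3 = (+2.01, +2.90);  n_3 = (+0.8219, -0.5697)
edge 5: e_5 = (-2.30, +1.69);  n_5 = (+0.5921, +0.8058)
∠(n_3, n_5) = 88.42°
δ = |180° − 88.42°| = 91.58°
91.58° > 2α = 17.06°  →  invalid

δ = 91.58°, invalid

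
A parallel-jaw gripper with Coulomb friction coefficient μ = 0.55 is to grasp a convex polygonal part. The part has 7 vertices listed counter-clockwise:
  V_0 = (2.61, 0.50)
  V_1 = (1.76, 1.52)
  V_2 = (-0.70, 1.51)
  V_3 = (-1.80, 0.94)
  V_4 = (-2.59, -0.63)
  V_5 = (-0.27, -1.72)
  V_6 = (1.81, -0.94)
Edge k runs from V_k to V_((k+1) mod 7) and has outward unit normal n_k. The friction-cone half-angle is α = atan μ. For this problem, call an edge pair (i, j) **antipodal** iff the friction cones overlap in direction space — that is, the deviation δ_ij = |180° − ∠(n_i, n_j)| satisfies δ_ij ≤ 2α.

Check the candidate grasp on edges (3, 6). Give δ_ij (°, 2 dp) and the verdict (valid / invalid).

δ = 2.34°, valid

α = atan 0.55 = 28.81°;  2α = 57.62°
edge 3: e_3 = (-0.79, -1.57);  n_3 = (-0.8933, +0.4495)
edge 6: e_6 = (+0.80, +1.44);  n_6 = (+0.8742, -0.4856)
∠(n_3, n_6) = 177.66°
δ = |180° − 177.66°| = 2.34°
2.34° ≤ 2α = 57.62°  →  valid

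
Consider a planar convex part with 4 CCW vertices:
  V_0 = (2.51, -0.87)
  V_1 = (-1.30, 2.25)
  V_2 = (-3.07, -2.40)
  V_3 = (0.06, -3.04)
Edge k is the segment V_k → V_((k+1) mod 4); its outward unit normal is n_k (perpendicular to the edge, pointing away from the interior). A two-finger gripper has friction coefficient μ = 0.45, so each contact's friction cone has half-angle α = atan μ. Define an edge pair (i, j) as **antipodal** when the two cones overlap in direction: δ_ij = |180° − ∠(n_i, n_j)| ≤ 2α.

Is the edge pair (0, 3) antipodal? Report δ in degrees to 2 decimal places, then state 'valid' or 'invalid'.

δ = 80.85°, invalid

α = atan 0.45 = 24.23°;  2α = 48.46°
edge 0: e_0 = (-3.81, +3.12);  n_0 = (+0.6336, +0.7737)
edge 3: e_3 = (+2.45, +2.17);  n_3 = (+0.6630, -0.7486)
∠(n_0, n_3) = 99.15°
δ = |180° − 99.15°| = 80.85°
80.85° > 2α = 48.46°  →  invalid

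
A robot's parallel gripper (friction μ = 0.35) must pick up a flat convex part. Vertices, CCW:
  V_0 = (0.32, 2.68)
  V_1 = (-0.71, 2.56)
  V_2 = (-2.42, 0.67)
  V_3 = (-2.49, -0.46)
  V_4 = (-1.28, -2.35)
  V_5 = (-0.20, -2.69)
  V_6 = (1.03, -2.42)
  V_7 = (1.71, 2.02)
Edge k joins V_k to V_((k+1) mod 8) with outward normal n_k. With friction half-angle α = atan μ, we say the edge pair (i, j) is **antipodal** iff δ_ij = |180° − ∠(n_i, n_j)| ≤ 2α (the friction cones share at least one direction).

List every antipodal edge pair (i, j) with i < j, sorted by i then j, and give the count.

count = 8; pairs: (0,4), (0,5), (1,5), (1,6), (2,6), (3,7), (4,7), (5,7)

α = atan 0.35 = 19.29°;  2α = 38.58°
n_0 = (-0.1157, +0.9933)
n_1 = (-0.7415, +0.6709)
n_2 = (-0.9981, +0.0618)
n_3 = (-0.8422, -0.5392)
n_4 = (-0.3003, -0.9538)
n_5 = (+0.2144, -0.9767)
n_6 = (+0.9885, -0.1514)
n_7 = (+0.4289, +0.9033)
  (0,1): δ = 138.78°  ·
  (0,2): δ = 100.19°  ·
  (0,3): δ = 64.02°  ·
  (0,4): δ = 24.12°  ✓
  (0,5): δ = 5.74°  ✓
  (0,6): δ = 74.65°  ·
  (0,7): δ = 147.96°  ·
  (1,2): δ = 141.41°  ·
  (1,3): δ = 105.23°  ·
  (1,4): δ = 65.34°  ·
  (1,5): δ = 35.48°  ✓
  (1,6): δ = 33.43°  ✓
  (1,7): δ = 106.74°  ·
  (2,3): δ = 143.83°  ·
  (2,4): δ = 103.93°  ·
  (2,5): δ = 74.07°  ·
  (2,6): δ = 5.16°  ✓
  (2,7): δ = 68.15°  ·
  (3,4): δ = 140.10°  ·
  (3,5): δ = 110.25°  ·
  (3,6): δ = 41.34°  ·
  (3,7): δ = 31.97°  ✓
  (4,5): δ = 150.14°  ·
  (4,6): δ = 81.23°  ·
  (4,7): δ = 7.92°  ✓
  (5,6): δ = 111.09°  ·
  (5,7): δ = 37.78°  ✓
  (6,7): δ = 106.69°  ·
antipodal pairs: 8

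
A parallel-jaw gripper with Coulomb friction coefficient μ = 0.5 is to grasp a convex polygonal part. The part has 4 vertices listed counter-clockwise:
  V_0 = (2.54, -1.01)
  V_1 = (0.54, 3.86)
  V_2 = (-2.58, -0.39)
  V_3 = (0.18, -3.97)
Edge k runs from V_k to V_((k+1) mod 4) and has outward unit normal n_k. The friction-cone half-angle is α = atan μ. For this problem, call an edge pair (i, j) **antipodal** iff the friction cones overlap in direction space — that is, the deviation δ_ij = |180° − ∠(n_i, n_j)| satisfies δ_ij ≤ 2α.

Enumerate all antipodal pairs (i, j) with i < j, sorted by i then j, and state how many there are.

count = 2; pairs: (0,2), (1,3)

α = atan 0.5 = 26.57°;  2α = 53.13°
n_0 = (+0.9250, +0.3799)
n_1 = (-0.8061, +0.5918)
n_2 = (-0.7920, -0.6106)
n_3 = (+0.7819, -0.6234)
  (0,1): δ = 58.61°  ·
  (0,2): δ = 15.30°  ✓
  (0,3): δ = 119.11°  ·
  (1,2): δ = 106.09°  ·
  (1,3): δ = 2.28°  ✓
  (2,3): δ = 76.20°  ·
antipodal pairs: 2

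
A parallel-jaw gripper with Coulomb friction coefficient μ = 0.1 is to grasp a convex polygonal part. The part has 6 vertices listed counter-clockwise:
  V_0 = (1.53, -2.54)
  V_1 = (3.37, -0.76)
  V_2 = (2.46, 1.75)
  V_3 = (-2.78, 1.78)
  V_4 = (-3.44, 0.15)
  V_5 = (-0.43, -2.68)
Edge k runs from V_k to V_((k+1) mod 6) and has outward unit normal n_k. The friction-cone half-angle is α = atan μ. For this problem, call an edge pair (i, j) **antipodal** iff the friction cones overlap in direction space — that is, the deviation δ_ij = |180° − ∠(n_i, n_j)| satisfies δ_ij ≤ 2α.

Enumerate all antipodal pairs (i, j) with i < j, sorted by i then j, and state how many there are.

count = 1; pairs: (2,5)

α = atan 0.1 = 5.71°;  2α = 11.42°
n_0 = (+0.6953, -0.7187)
n_1 = (+0.9401, +0.3408)
n_2 = (+0.0057, +1.0000)
n_3 = (-0.9269, +0.3753)
n_4 = (-0.6850, -0.7286)
n_5 = (+0.0712, -0.9975)
  (0,1): δ = 114.12°  ·
  (0,2): δ = 44.38°  ·
  (0,3): δ = 23.91°  ·
  (0,4): δ = 92.71°  ·
  (0,5): δ = 140.04°  ·
  (1,2): δ = 110.26°  ·
  (1,3): δ = 41.97°  ·
  (1,4): δ = 26.84°  ·
  (1,5): δ = 74.16°  ·
  (2,3): δ = 111.72°  ·
  (2,4): δ = 42.91°  ·
  (2,5): δ = 4.41°  ✓
  (3,4): δ = 111.19°  ·
  (3,5): δ = 63.87°  ·
  (4,5): δ = 132.68°  ·
antipodal pairs: 1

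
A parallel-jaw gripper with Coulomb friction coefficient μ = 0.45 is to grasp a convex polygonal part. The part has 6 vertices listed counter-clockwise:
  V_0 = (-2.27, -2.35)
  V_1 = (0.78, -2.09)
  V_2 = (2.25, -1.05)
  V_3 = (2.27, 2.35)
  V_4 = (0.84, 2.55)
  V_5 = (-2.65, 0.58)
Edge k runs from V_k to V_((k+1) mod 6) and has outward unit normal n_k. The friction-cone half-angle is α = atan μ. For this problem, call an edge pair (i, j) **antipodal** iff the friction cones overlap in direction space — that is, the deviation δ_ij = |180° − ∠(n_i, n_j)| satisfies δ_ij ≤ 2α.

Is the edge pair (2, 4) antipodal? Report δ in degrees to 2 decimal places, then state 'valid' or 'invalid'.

δ = 60.22°, invalid

α = atan 0.45 = 24.23°;  2α = 48.46°
edge 2: e_2 = (+0.02, +3.40);  n_2 = (+1.0000, -0.0059)
edge 4: e_4 = (-3.49, -1.97);  n_4 = (-0.4916, +0.8708)
∠(n_2, n_4) = 119.78°
δ = |180° − 119.78°| = 60.22°
60.22° > 2α = 48.46°  →  invalid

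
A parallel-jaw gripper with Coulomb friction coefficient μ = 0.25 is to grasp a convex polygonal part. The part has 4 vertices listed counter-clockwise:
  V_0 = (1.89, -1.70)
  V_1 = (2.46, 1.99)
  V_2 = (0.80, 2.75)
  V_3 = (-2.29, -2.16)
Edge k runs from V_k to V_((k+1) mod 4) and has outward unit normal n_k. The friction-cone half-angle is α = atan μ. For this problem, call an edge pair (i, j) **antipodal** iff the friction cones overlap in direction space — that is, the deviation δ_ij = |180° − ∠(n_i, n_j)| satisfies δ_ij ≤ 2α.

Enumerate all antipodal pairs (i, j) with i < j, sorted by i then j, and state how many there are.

α = atan 0.25 = 14.04°;  2α = 28.07°
n_0 = (+0.9883, -0.1527)
n_1 = (+0.4163, +0.9092)
n_2 = (-0.8463, +0.5326)
n_3 = (+0.1094, -0.9940)
  (0,1): δ = 105.82°  ·
  (0,2): δ = 23.40°  ✓
  (0,3): δ = 105.06°  ·
  (1,2): δ = 97.58°  ·
  (1,3): δ = 30.88°  ·
  (2,3): δ = 51.54°  ·
antipodal pairs: 1

count = 1; pairs: (0,2)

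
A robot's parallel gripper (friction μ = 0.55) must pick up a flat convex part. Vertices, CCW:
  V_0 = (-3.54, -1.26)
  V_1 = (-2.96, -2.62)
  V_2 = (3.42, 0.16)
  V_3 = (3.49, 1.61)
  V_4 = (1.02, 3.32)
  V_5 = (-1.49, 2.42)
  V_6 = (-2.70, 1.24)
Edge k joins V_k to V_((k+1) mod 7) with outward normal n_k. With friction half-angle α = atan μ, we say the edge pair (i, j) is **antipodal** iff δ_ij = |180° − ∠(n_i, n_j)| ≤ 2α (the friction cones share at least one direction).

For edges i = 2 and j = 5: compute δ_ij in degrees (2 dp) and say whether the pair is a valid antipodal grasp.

α = atan 0.55 = 28.81°;  2α = 57.62°
edge 2: e_2 = (+0.07, +1.45);  n_2 = (+0.9988, -0.0482)
edge 5: e_5 = (-1.21, -1.18);  n_5 = (-0.6982, +0.7159)
∠(n_2, n_5) = 137.04°
δ = |180° − 137.04°| = 42.96°
42.96° ≤ 2α = 57.62°  →  valid

δ = 42.96°, valid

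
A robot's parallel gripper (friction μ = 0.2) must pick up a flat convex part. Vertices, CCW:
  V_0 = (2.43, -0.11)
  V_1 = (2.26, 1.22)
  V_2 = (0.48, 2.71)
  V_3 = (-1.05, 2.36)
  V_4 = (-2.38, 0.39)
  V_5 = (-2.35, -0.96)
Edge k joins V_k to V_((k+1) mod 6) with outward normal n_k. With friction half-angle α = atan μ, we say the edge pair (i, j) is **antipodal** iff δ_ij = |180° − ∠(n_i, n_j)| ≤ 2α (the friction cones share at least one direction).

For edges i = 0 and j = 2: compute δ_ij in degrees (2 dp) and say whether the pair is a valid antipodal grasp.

α = atan 0.2 = 11.31°;  2α = 22.62°
edge 0: e_0 = (-0.17, +1.33);  n_0 = (+0.9919, +0.1268)
edge 2: e_2 = (-1.53, -0.35);  n_2 = (-0.2230, +0.9748)
∠(n_0, n_2) = 95.60°
δ = |180° − 95.60°| = 84.40°
84.40° > 2α = 22.62°  →  invalid

δ = 84.40°, invalid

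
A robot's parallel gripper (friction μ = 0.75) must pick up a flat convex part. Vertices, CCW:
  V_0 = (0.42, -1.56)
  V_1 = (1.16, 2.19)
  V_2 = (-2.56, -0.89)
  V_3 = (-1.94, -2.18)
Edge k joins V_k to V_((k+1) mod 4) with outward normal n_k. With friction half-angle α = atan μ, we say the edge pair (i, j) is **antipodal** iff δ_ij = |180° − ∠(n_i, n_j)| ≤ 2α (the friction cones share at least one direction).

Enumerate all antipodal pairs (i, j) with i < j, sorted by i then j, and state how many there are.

count = 3; pairs: (0,1), (0,2), (1,3)

α = atan 0.75 = 36.87°;  2α = 73.74°
n_0 = (+0.9811, -0.1936)
n_1 = (-0.6377, +0.7703)
n_2 = (-0.9013, -0.4332)
n_3 = (+0.2541, -0.9672)
  (0,1): δ = 39.21°  ✓
  (0,2): δ = 36.83°  ✓
  (0,3): δ = 115.88°  ·
  (1,2): δ = 103.95°  ·
  (1,3): δ = 24.90°  ✓
  (2,3): δ = 100.95°  ·
antipodal pairs: 3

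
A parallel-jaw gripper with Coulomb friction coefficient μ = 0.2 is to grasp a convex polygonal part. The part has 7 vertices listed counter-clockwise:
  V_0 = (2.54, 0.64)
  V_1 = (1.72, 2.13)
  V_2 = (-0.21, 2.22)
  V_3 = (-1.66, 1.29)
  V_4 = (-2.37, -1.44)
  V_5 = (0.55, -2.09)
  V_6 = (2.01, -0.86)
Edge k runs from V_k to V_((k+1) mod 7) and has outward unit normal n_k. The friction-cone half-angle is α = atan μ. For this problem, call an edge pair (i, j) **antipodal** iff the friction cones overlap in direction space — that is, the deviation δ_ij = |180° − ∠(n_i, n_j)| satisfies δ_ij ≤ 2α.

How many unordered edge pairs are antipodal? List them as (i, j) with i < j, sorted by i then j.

α = atan 0.2 = 11.31°;  2α = 22.62°
n_0 = (+0.8761, +0.4821)
n_1 = (+0.0466, +0.9989)
n_2 = (-0.5399, +0.8417)
n_3 = (-0.9678, +0.2517)
n_4 = (-0.2173, -0.9761)
n_5 = (+0.6443, -0.7648)
n_6 = (+0.9429, -0.3331)
  (0,1): δ = 121.50°  ·
  (0,2): δ = 86.15°  ·
  (0,3): δ = 43.40°  ·
  (0,4): δ = 48.62°  ·
  (0,5): δ = 101.29°  ·
  (0,6): δ = 131.71°  ·
  (1,2): δ = 144.65°  ·
  (1,3): δ = 101.91°  ·
  (1,4): δ = 9.88°  ✓
  (1,5): δ = 42.78°  ·
  (1,6): δ = 73.21°  ·
  (2,3): δ = 137.25°  ·
  (2,4): δ = 45.22°  ·
  (2,5): δ = 7.44°  ✓
  (2,6): δ = 37.86°  ·
  (3,4): δ = 87.97°  ·
  (3,5): δ = 35.31°  ·
  (3,6): δ = 4.88°  ✓
  (4,5): δ = 127.34°  ·
  (4,6): δ = 96.91°  ·
  (5,6): δ = 149.57°  ·
antipodal pairs: 3

count = 3; pairs: (1,4), (2,5), (3,6)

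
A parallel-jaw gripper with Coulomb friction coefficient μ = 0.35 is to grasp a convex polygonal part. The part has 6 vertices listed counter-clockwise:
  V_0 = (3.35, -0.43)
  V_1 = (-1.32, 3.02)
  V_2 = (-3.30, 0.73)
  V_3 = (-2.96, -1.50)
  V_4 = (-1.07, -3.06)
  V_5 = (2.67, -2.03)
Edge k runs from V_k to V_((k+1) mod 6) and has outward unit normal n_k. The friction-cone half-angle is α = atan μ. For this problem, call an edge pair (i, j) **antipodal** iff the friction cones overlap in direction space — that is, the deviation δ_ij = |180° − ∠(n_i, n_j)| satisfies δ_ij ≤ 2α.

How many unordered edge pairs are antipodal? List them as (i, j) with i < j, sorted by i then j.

count = 4; pairs: (0,3), (1,4), (1,5), (2,5)

α = atan 0.35 = 19.29°;  2α = 38.58°
n_0 = (+0.5942, +0.8043)
n_1 = (-0.7565, +0.6540)
n_2 = (-0.9886, -0.1507)
n_3 = (-0.6366, -0.7712)
n_4 = (+0.2655, -0.9641)
n_5 = (+0.9203, -0.3911)
  (0,1): δ = 94.39°  ·
  (0,2): δ = 44.88°  ·
  (0,3): δ = 3.08°  ✓
  (0,4): δ = 51.85°  ·
  (0,5): δ = 103.43°  ·
  (1,2): δ = 130.48°  ·
  (1,3): δ = 88.69°  ·
  (1,4): δ = 33.75°  ✓
  (1,5): δ = 17.82°  ✓
  (2,3): δ = 138.21°  ·
  (2,4): δ = 83.27°  ·
  (2,5): δ = 31.69°  ✓
  (3,4): δ = 125.07°  ·
  (3,5): δ = 73.49°  ·
  (4,5): δ = 128.42°  ·
antipodal pairs: 4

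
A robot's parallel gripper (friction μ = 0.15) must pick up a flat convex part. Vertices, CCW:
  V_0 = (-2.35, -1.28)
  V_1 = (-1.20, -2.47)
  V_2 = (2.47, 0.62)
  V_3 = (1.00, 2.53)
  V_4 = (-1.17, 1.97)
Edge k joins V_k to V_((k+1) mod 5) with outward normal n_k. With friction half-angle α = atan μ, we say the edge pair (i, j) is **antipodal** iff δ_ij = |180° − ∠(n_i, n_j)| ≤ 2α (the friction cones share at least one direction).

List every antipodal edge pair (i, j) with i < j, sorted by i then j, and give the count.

α = atan 0.15 = 8.53°;  2α = 17.06°
n_0 = (-0.7191, -0.6949)
n_1 = (+0.6441, -0.7650)
n_2 = (+0.7925, +0.6099)
n_3 = (-0.2499, +0.9683)
n_4 = (-0.9400, +0.3413)
  (0,1): δ = 93.92°  ·
  (0,2): δ = 6.44°  ✓
  (0,3): δ = 60.45°  ·
  (0,4): δ = 116.02°  ·
  (1,2): δ = 92.51°  ·
  (1,3): δ = 25.63°  ·
  (1,4): δ = 29.95°  ·
  (2,3): δ = 113.11°  ·
  (2,4): δ = 57.54°  ·
  (3,4): δ = 124.43°  ·
antipodal pairs: 1

count = 1; pairs: (0,2)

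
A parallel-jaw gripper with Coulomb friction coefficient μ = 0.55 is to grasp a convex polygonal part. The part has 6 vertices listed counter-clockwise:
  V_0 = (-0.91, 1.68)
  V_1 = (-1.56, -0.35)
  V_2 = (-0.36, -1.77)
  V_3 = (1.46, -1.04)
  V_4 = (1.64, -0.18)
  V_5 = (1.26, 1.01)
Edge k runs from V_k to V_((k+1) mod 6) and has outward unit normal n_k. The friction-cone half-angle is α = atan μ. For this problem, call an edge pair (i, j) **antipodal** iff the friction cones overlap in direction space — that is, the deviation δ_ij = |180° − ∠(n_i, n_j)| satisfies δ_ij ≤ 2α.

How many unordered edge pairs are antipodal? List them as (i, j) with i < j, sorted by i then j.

count = 7; pairs: (0,2), (0,3), (0,4), (1,3), (1,4), (1,5), (2,5)

α = atan 0.55 = 28.81°;  2α = 57.62°
n_0 = (-0.9524, +0.3049)
n_1 = (-0.7638, -0.6455)
n_2 = (+0.3723, -0.9281)
n_3 = (+0.9788, -0.2049)
n_4 = (+0.9526, +0.3042)
n_5 = (+0.2950, +0.9555)
  (0,1): δ = 122.04°  ·
  (0,2): δ = 50.39°  ✓
  (0,3): δ = 5.93°  ✓
  (0,4): δ = 35.46°  ✓
  (0,5): δ = 90.60°  ·
  (1,2): δ = 108.34°  ·
  (1,3): δ = 52.02°  ✓
  (1,4): δ = 22.49°  ✓
  (1,5): δ = 32.64°  ✓
  (2,3): δ = 123.68°  ·
  (2,4): δ = 94.15°  ·
  (2,5): δ = 39.01°  ✓
  (3,4): δ = 150.47°  ·
  (3,5): δ = 95.34°  ·
  (4,5): δ = 124.87°  ·
antipodal pairs: 7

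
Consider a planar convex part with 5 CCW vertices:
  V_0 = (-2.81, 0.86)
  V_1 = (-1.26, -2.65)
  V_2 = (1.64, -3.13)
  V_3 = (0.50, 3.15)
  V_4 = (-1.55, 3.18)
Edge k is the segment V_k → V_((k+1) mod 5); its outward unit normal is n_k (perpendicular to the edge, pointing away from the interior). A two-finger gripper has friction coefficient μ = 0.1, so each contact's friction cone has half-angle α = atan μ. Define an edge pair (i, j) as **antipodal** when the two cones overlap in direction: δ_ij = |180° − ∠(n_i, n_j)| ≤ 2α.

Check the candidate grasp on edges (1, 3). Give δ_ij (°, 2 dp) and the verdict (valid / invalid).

α = atan 0.1 = 5.71°;  2α = 11.42°
edge 1: e_1 = (+2.90, -0.48);  n_1 = (-0.1633, -0.9866)
edge 3: e_3 = (-2.05, +0.03);  n_3 = (+0.0146, +0.9999)
∠(n_1, n_3) = 171.44°
δ = |180° − 171.44°| = 8.56°
8.56° ≤ 2α = 11.42°  →  valid

δ = 8.56°, valid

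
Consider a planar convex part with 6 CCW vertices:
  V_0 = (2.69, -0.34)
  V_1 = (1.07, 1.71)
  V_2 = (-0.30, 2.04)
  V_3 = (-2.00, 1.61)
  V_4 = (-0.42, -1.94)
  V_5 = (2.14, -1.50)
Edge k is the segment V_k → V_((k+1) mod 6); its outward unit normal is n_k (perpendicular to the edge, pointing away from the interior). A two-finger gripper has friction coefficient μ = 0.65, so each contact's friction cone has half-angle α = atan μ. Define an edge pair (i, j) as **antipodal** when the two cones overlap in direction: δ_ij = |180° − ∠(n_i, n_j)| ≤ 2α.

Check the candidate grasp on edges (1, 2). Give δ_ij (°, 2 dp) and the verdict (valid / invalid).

α = atan 0.65 = 33.02°;  2α = 66.05°
edge 1: e_1 = (-1.37, +0.33);  n_1 = (+0.2342, +0.9722)
edge 2: e_2 = (-1.70, -0.43);  n_2 = (-0.2452, +0.9695)
∠(n_1, n_2) = 27.74°
δ = |180° − 27.74°| = 152.26°
152.26° > 2α = 66.05°  →  invalid

δ = 152.26°, invalid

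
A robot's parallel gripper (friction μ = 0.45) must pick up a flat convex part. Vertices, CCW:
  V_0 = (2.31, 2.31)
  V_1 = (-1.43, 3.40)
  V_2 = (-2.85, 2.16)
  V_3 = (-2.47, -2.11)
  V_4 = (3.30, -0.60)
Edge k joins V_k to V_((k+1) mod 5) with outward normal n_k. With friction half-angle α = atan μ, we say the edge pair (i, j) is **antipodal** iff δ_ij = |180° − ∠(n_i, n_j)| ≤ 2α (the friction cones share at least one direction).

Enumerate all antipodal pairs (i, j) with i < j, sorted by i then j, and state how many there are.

count = 3; pairs: (0,3), (1,3), (2,4)

α = atan 0.45 = 24.23°;  2α = 48.46°
n_0 = (+0.2798, +0.9601)
n_1 = (-0.6578, +0.7532)
n_2 = (-0.9961, -0.0886)
n_3 = (+0.2532, -0.9674)
n_4 = (+0.9467, +0.3221)
  (0,1): δ = 122.62°  ·
  (0,2): δ = 68.67°  ·
  (0,3): δ = 30.91°  ✓
  (0,4): δ = 125.04°  ·
  (1,2): δ = 126.04°  ·
  (1,3): δ = 26.46°  ✓
  (1,4): δ = 67.66°  ·
  (2,3): δ = 80.42°  ·
  (2,4): δ = 13.70°  ✓
  (3,4): δ = 85.88°  ·
antipodal pairs: 3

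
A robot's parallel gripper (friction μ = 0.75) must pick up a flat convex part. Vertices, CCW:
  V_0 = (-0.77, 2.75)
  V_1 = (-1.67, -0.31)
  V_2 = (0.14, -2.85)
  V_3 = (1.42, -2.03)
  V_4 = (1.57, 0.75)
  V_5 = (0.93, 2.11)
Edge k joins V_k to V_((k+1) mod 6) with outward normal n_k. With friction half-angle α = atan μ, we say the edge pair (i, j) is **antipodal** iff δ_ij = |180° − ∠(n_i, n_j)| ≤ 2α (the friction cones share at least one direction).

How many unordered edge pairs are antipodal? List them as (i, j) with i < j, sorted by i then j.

count = 7; pairs: (0,2), (0,3), (0,4), (1,3), (1,4), (1,5), (2,5)

α = atan 0.75 = 36.87°;  2α = 73.74°
n_0 = (-0.9594, +0.2822)
n_1 = (-0.8144, -0.5803)
n_2 = (+0.5394, -0.8420)
n_3 = (+0.9985, -0.0539)
n_4 = (+0.9048, +0.4258)
n_5 = (+0.3523, +0.9359)
  (0,1): δ = 128.14°  ·
  (0,2): δ = 40.97°  ✓
  (0,3): δ = 13.30°  ✓
  (0,4): δ = 41.59°  ✓
  (0,5): δ = 85.76°  ·
  (1,2): δ = 92.83°  ·
  (1,3): δ = 38.56°  ✓
  (1,4): δ = 10.27°  ✓
  (1,5): δ = 33.90°  ✓
  (2,3): δ = 125.73°  ·
  (2,4): δ = 97.44°  ·
  (2,5): δ = 53.27°  ✓
  (3,4): δ = 151.71°  ·
  (3,5): δ = 107.54°  ·
  (4,5): δ = 135.83°  ·
antipodal pairs: 7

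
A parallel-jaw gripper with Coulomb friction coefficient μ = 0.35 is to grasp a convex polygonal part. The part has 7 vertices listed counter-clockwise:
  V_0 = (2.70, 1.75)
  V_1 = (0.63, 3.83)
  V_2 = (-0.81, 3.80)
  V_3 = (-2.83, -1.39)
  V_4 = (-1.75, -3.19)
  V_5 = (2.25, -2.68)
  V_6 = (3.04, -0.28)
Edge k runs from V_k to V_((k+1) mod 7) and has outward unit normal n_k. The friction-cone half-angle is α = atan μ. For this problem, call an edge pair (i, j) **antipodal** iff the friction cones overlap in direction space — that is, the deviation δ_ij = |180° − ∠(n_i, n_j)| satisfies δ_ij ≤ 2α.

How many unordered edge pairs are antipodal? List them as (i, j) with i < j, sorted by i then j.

count = 5; pairs: (0,3), (1,4), (2,5), (2,6), (3,6)

α = atan 0.35 = 19.29°;  2α = 38.58°
n_0 = (+0.7088, +0.7054)
n_1 = (-0.0208, +0.9998)
n_2 = (-0.9319, +0.3627)
n_3 = (-0.8575, -0.5145)
n_4 = (+0.1265, -0.9920)
n_5 = (+0.9499, -0.3127)
n_6 = (+0.9863, +0.1652)
  (0,1): δ = 133.67°  ·
  (0,2): δ = 66.13°  ·
  (0,3): δ = 13.90°  ✓
  (0,4): δ = 52.40°  ·
  (0,5): δ = 116.92°  ·
  (0,6): δ = 144.65°  ·
  (1,2): δ = 112.46°  ·
  (1,3): δ = 60.23°  ·
  (1,4): δ = 6.07°  ✓
  (1,5): δ = 70.59°  ·
  (1,6): δ = 98.31°  ·
  (2,3): δ = 127.77°  ·
  (2,4): δ = 61.47°  ·
  (2,5): δ = 3.05°  ✓
  (2,6): δ = 30.77°  ✓
  (3,4): δ = 113.70°  ·
  (3,5): δ = 49.18°  ·
  (3,6): δ = 21.46°  ✓
  (4,5): δ = 115.49°  ·
  (4,6): δ = 87.76°  ·
  (5,6): δ = 152.27°  ·
antipodal pairs: 5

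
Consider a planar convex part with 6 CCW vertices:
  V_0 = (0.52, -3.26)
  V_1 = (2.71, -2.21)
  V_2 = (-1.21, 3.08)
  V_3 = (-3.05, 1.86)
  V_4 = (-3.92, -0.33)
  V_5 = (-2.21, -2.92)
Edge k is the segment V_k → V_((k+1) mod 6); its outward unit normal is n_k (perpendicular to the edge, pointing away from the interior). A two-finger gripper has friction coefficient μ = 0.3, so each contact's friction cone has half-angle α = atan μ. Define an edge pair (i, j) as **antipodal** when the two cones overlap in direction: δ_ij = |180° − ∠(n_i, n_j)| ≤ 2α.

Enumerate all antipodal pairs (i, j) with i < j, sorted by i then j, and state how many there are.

α = atan 0.3 = 16.70°;  2α = 33.40°
n_0 = (+0.4323, -0.9017)
n_1 = (+0.8034, +0.5954)
n_2 = (-0.5526, +0.8334)
n_3 = (-0.9294, +0.3692)
n_4 = (-0.8345, -0.5510)
n_5 = (-0.1236, -0.9923)
  (0,1): δ = 79.08°  ·
  (0,2): δ = 7.93°  ✓
  (0,3): δ = 42.72°  ·
  (0,4): δ = 97.82°  ·
  (0,5): δ = 147.29°  ·
  (1,2): δ = 92.99°  ·
  (1,3): δ = 58.21°  ·
  (1,4): δ = 3.11°  ✓
  (1,5): δ = 46.36°  ·
  (2,3): δ = 145.21°  ·
  (2,4): δ = 90.11°  ·
  (2,5): δ = 40.65°  ·
  (3,4): δ = 124.90°  ·
  (3,5): δ = 75.43°  ·
  (4,5): δ = 130.53°  ·
antipodal pairs: 2

count = 2; pairs: (0,2), (1,4)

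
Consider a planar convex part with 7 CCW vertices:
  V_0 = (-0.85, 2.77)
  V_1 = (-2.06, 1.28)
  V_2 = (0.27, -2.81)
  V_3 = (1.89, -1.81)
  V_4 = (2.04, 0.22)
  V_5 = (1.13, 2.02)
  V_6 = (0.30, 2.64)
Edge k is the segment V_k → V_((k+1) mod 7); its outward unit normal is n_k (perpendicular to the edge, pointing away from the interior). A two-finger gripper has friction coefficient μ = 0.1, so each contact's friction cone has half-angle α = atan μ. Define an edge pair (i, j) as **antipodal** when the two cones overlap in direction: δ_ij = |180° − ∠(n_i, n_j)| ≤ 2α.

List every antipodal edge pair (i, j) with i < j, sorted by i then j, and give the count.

α = atan 0.1 = 5.71°;  2α = 11.42°
n_0 = (-0.7763, +0.6304)
n_1 = (-0.8689, -0.4950)
n_2 = (+0.5253, -0.8509)
n_3 = (+0.9973, -0.0737)
n_4 = (+0.8924, +0.4512)
n_5 = (+0.5985, +0.8012)
n_6 = (+0.1123, +0.9937)
  (0,1): δ = 111.25°  ·
  (0,2): δ = 19.23°  ·
  (0,3): δ = 34.85°  ·
  (0,4): δ = 65.90°  ·
  (0,5): δ = 92.32°  ·
  (0,6): δ = 122.63°  ·
  (1,2): δ = 87.98°  ·
  (1,3): δ = 33.90°  ·
  (1,4): δ = 2.85°  ✓
  (1,5): δ = 23.57°  ·
  (1,6): δ = 53.88°  ·
  (2,3): δ = 125.91°  ·
  (2,4): δ = 94.87°  ·
  (2,5): δ = 68.45°  ·
  (2,6): δ = 38.14°  ·
  (3,4): δ = 148.95°  ·
  (3,5): δ = 122.53°  ·
  (3,6): δ = 92.22°  ·
  (4,5): δ = 153.58°  ·
  (4,6): δ = 123.27°  ·
  (5,6): δ = 149.69°  ·
antipodal pairs: 1

count = 1; pairs: (1,4)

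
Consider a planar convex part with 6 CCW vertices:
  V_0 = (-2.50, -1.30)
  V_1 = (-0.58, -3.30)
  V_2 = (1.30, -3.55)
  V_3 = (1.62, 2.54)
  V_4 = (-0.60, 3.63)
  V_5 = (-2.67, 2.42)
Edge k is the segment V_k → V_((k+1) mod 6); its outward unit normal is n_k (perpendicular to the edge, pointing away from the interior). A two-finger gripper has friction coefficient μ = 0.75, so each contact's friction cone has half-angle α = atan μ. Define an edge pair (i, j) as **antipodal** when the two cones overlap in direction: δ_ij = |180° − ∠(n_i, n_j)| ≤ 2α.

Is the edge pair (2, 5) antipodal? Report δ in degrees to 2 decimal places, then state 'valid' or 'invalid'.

δ = 5.62°, valid

α = atan 0.75 = 36.87°;  2α = 73.74°
edge 2: e_2 = (+0.32, +6.09);  n_2 = (+0.9986, -0.0525)
edge 5: e_5 = (+0.17, -3.72);  n_5 = (-0.9990, -0.0457)
∠(n_2, n_5) = 174.38°
δ = |180° − 174.38°| = 5.62°
5.62° ≤ 2α = 73.74°  →  valid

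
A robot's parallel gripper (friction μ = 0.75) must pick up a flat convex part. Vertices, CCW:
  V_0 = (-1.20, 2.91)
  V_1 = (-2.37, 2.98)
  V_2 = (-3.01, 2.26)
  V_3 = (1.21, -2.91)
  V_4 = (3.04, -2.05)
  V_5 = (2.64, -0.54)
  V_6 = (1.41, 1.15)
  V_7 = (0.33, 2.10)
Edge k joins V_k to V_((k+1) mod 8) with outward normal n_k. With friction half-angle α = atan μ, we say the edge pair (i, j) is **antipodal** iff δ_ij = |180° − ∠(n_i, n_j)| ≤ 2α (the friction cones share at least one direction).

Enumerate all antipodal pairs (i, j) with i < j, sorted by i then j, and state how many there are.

α = atan 0.75 = 36.87°;  2α = 73.74°
n_0 = (+0.0597, +0.9982)
n_1 = (-0.7474, +0.6644)
n_2 = (-0.7747, -0.6323)
n_3 = (+0.4253, -0.9050)
n_4 = (+0.9667, +0.2561)
n_5 = (+0.8085, +0.5885)
n_6 = (+0.6605, +0.7509)
n_7 = (+0.4679, +0.8838)
  (0,1): δ = 128.21°  ·
  (0,2): δ = 47.35°  ✓
  (0,3): δ = 28.59°  ✓
  (0,4): δ = 108.26°  ·
  (0,5): δ = 129.47°  ·
  (0,6): δ = 142.09°  ·
  (0,7): δ = 155.53°  ·
  (1,2): δ = 99.14°  ·
  (1,3): δ = 23.20°  ✓
  (1,4): δ = 56.47°  ✓
  (1,5): δ = 77.68°  ·
  (1,6): δ = 90.30°  ·
  (1,7): δ = 103.74°  ·
  (2,3): δ = 104.05°  ·
  (2,4): δ = 24.39°  ✓
  (2,5): δ = 3.18°  ✓
  (2,6): δ = 9.44°  ✓
  (2,7): δ = 22.88°  ✓
  (3,4): δ = 100.33°  ·
  (3,5): δ = 79.12°  ·
  (3,6): δ = 66.51°  ✓
  (3,7): δ = 53.07°  ✓
  (4,5): δ = 158.79°  ·
  (4,6): δ = 146.17°  ·
  (4,7): δ = 132.73°  ·
  (5,6): δ = 167.38°  ·
  (5,7): δ = 153.94°  ·
  (6,7): δ = 166.56°  ·
antipodal pairs: 10

count = 10; pairs: (0,2), (0,3), (1,3), (1,4), (2,4), (2,5), (2,6), (2,7), (3,6), (3,7)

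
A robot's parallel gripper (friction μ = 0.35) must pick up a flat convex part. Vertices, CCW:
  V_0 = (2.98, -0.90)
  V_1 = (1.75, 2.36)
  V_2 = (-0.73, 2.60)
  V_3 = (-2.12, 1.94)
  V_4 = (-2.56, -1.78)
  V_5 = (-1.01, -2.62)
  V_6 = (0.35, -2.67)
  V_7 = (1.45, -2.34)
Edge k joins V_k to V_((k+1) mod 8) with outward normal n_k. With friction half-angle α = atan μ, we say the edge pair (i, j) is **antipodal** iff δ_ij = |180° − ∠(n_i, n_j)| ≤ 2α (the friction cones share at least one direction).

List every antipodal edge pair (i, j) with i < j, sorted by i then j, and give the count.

count = 7; pairs: (0,3), (1,4), (1,5), (1,6), (2,5), (2,6), (2,7)

α = atan 0.35 = 19.29°;  2α = 38.58°
n_0 = (+0.9356, +0.3530)
n_1 = (+0.0963, +0.9954)
n_2 = (-0.4289, +0.9033)
n_3 = (-0.9931, +0.1175)
n_4 = (-0.4765, -0.8792)
n_5 = (-0.0367, -0.9993)
n_6 = (+0.2873, -0.9578)
n_7 = (+0.6854, -0.7282)
  (0,1): δ = 116.20°  ·
  (0,2): δ = 85.27°  ·
  (0,3): δ = 27.42°  ✓
  (0,4): δ = 40.87°  ·
  (0,5): δ = 67.22°  ·
  (0,6): δ = 86.03°  ·
  (0,7): δ = 112.59°  ·
  (1,2): δ = 149.07°  ·
  (1,3): δ = 91.22°  ·
  (1,4): δ = 22.93°  ✓
  (1,5): δ = 3.42°  ✓
  (1,6): δ = 22.23°  ✓
  (1,7): δ = 48.79°  ·
  (2,3): δ = 122.14°  ·
  (2,4): δ = 53.85°  ·
  (2,5): δ = 27.50°  ✓
  (2,6): δ = 8.70°  ✓
  (2,7): δ = 17.86°  ✓
  (3,4): δ = 111.71°  ·
  (3,5): δ = 85.36°  ·
  (3,6): δ = 66.56°  ·
  (3,7): δ = 39.99°  ·
  (4,5): δ = 153.65°  ·
  (4,6): δ = 134.85°  ·
  (4,7): δ = 108.28°  ·
  (5,6): δ = 161.20°  ·
  (5,7): δ = 134.63°  ·
  (6,7): δ = 153.43°  ·
antipodal pairs: 7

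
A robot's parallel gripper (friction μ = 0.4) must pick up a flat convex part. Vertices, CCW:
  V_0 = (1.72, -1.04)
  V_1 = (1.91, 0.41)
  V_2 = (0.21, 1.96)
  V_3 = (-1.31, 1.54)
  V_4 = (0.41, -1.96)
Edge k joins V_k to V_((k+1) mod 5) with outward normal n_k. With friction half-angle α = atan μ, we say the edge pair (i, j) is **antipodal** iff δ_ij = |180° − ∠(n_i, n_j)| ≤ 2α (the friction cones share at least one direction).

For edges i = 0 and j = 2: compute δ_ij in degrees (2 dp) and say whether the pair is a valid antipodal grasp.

δ = 67.09°, invalid

α = atan 0.4 = 21.80°;  2α = 43.60°
edge 0: e_0 = (+0.19, +1.45);  n_0 = (+0.9915, -0.1299)
edge 2: e_2 = (-1.52, -0.42);  n_2 = (-0.2663, +0.9639)
∠(n_0, n_2) = 112.91°
δ = |180° − 112.91°| = 67.09°
67.09° > 2α = 43.60°  →  invalid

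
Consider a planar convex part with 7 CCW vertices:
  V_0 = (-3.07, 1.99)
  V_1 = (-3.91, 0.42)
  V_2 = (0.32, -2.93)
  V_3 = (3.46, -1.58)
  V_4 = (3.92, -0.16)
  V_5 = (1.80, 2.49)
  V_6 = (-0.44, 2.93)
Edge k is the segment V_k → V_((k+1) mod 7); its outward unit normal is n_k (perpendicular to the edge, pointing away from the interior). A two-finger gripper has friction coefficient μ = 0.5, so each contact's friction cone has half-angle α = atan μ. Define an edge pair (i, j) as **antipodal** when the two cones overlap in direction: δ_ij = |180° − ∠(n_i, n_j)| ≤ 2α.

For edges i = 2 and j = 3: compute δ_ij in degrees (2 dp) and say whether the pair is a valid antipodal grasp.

α = atan 0.5 = 26.57°;  2α = 53.13°
edge 2: e_2 = (+3.14, +1.35);  n_2 = (+0.3950, -0.9187)
edge 3: e_3 = (+0.46, +1.42);  n_3 = (+0.9513, -0.3082)
∠(n_2, n_3) = 48.79°
δ = |180° − 48.79°| = 131.21°
131.21° > 2α = 53.13°  →  invalid

δ = 131.21°, invalid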